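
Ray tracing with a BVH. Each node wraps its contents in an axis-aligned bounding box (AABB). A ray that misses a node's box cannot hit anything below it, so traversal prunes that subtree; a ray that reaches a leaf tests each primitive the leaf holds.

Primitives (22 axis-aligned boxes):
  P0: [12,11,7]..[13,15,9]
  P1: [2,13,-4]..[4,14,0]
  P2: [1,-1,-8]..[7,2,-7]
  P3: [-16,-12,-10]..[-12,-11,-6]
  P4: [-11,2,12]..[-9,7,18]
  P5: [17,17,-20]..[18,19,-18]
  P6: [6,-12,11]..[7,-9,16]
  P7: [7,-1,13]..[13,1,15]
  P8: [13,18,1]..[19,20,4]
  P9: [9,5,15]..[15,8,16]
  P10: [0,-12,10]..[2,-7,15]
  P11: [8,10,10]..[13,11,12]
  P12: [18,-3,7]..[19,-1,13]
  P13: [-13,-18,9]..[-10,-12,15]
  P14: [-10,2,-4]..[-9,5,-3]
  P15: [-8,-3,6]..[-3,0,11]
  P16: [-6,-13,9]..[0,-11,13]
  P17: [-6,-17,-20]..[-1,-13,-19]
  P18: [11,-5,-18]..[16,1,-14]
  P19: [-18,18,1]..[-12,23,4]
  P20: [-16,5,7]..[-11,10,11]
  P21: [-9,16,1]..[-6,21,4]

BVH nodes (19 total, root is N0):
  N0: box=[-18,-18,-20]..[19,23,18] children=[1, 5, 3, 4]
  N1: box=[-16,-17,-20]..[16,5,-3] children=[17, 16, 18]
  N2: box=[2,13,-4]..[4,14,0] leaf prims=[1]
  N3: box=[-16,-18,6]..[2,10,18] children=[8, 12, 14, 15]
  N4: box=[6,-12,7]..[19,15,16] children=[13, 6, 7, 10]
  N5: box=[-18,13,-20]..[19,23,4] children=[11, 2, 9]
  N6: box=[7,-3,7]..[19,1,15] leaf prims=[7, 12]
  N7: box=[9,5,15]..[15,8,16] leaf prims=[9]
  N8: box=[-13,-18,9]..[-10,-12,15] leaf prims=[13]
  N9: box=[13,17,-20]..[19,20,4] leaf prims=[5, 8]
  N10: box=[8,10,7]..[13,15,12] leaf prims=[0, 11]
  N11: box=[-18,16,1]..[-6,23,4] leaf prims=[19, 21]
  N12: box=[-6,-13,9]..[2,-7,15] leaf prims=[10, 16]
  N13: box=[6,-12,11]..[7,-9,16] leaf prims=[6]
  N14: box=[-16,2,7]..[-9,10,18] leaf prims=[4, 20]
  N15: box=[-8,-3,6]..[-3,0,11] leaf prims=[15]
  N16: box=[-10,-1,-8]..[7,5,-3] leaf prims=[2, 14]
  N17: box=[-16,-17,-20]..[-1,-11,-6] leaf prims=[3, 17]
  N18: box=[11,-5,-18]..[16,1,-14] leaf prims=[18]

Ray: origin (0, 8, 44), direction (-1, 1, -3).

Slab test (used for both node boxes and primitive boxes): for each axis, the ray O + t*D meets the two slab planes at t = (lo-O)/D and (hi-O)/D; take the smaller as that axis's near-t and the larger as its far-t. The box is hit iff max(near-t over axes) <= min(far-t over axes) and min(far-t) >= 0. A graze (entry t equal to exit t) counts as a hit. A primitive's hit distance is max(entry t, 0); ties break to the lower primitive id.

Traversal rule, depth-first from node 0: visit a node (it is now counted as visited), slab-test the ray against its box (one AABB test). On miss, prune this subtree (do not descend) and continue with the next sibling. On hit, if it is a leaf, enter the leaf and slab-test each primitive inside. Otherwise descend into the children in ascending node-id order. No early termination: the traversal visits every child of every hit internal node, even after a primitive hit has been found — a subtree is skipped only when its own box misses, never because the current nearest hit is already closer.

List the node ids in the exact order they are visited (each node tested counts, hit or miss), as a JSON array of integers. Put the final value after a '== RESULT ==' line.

Trace the traversal:
N0 x:[-19,18] y:[-26,15] z:[26/3,64/3] -> hit [26/3,15], descend [1, 3, 4, 5]
  N1 x:[-16,16] y:[-25,-3] z:[47/3,64/3] -> miss, prune
  N3 x:[-2,16] y:[-26,2] z:[26/3,38/3] -> miss, prune
  N4 x:[-19,-6] y:[-20,7] z:[28/3,37/3] -> miss, prune
  N5 x:[-19,18] y:[5,15] z:[40/3,64/3] -> hit [40/3,15], descend [2, 9, 11]
    N2 x:[-4,-2] y:[5,6] z:[44/3,16] -> miss, prune
    N9 x:[-19,-13] y:[9,12] z:[40/3,64/3] -> miss, prune
    N11 x:[6,18] y:[8,15] z:[40/3,43/3] -> hit [40/3,43/3] leaf, test {P19@t=40/3, P21(miss)}

order=[0, 1, 3, 4, 5, 2, 9, 11]  |boxes|=8  |leaves|=1  hit=P19

== RESULT ==
[0, 1, 3, 4, 5, 2, 9, 11]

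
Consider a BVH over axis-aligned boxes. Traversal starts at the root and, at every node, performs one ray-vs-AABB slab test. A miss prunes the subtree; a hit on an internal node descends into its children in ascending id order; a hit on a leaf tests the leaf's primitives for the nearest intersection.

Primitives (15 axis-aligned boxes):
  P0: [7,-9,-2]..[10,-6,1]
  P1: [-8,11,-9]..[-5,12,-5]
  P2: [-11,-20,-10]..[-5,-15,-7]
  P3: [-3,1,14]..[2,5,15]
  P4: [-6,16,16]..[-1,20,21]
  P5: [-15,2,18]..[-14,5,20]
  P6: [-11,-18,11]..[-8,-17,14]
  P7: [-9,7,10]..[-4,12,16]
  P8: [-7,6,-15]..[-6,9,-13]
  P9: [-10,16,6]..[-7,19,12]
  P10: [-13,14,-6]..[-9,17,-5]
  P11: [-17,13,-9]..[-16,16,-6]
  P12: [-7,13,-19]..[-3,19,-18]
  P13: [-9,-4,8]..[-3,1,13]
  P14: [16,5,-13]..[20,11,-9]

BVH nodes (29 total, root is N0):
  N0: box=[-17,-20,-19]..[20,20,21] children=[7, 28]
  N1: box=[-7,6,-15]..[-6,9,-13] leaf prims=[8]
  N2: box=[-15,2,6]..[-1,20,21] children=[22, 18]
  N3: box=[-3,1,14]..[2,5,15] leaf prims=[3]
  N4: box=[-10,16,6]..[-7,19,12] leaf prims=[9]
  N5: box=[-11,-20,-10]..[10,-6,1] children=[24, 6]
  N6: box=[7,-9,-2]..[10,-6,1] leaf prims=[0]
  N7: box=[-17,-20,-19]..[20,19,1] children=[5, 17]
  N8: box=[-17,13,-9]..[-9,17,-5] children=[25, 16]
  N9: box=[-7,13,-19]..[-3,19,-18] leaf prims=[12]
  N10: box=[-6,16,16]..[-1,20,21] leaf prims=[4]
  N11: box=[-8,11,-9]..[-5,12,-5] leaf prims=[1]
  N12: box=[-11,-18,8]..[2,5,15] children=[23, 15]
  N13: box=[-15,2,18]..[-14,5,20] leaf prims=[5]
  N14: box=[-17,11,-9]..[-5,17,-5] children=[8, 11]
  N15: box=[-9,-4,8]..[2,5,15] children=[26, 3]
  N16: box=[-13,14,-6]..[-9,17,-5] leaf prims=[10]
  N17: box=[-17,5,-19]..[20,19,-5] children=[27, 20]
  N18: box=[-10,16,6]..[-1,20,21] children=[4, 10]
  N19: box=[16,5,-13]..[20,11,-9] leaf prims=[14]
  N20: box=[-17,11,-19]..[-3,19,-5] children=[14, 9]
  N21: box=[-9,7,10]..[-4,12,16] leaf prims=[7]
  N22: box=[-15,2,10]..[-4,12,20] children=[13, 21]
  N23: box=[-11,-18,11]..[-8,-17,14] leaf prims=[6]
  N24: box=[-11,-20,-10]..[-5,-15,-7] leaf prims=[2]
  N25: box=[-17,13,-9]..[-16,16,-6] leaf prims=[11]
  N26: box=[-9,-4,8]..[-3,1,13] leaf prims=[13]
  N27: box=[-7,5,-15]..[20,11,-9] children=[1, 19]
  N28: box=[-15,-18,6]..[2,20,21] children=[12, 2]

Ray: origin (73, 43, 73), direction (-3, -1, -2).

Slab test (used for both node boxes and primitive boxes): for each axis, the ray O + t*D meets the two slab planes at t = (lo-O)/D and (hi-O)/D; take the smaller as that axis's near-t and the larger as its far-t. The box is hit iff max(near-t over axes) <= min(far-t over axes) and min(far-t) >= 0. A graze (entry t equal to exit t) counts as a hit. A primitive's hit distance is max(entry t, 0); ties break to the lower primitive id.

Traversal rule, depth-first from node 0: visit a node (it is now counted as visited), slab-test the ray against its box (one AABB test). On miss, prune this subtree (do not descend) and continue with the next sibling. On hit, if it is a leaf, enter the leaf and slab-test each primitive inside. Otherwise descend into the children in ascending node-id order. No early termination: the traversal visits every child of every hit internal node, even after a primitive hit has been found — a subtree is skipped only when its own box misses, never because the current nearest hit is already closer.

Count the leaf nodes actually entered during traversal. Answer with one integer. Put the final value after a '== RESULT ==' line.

Trace the traversal:
N0 x:[53/3,30] y:[23,63] z:[26,46] -> hit [26,30], descend [7, 28]
  N7 x:[53/3,30] y:[24,63] z:[36,46] -> miss, prune
  N28 x:[71/3,88/3] y:[23,61] z:[26,67/2] -> hit [26,88/3], descend [2, 12]
    N2 x:[74/3,88/3] y:[23,41] z:[26,67/2] -> hit [26,88/3], descend [18, 22]
      N18 x:[74/3,83/3] y:[23,27] z:[26,67/2] -> hit [26,27], descend [4, 10]
        N4 x:[80/3,83/3] y:[24,27] z:[61/2,67/2] -> miss, prune
        N10 x:[74/3,79/3] y:[23,27] z:[26,57/2] -> hit [26,79/3] leaf, test {P4@t=26}
      N22 x:[77/3,88/3] y:[31,41] z:[53/2,63/2] -> miss, prune
    N12 x:[71/3,28] y:[38,61] z:[29,65/2] -> miss, prune

order=[0, 7, 28, 2, 18, 4, 10, 22, 12]  |boxes|=9  |leaves|=1  hit=P4

== RESULT ==
1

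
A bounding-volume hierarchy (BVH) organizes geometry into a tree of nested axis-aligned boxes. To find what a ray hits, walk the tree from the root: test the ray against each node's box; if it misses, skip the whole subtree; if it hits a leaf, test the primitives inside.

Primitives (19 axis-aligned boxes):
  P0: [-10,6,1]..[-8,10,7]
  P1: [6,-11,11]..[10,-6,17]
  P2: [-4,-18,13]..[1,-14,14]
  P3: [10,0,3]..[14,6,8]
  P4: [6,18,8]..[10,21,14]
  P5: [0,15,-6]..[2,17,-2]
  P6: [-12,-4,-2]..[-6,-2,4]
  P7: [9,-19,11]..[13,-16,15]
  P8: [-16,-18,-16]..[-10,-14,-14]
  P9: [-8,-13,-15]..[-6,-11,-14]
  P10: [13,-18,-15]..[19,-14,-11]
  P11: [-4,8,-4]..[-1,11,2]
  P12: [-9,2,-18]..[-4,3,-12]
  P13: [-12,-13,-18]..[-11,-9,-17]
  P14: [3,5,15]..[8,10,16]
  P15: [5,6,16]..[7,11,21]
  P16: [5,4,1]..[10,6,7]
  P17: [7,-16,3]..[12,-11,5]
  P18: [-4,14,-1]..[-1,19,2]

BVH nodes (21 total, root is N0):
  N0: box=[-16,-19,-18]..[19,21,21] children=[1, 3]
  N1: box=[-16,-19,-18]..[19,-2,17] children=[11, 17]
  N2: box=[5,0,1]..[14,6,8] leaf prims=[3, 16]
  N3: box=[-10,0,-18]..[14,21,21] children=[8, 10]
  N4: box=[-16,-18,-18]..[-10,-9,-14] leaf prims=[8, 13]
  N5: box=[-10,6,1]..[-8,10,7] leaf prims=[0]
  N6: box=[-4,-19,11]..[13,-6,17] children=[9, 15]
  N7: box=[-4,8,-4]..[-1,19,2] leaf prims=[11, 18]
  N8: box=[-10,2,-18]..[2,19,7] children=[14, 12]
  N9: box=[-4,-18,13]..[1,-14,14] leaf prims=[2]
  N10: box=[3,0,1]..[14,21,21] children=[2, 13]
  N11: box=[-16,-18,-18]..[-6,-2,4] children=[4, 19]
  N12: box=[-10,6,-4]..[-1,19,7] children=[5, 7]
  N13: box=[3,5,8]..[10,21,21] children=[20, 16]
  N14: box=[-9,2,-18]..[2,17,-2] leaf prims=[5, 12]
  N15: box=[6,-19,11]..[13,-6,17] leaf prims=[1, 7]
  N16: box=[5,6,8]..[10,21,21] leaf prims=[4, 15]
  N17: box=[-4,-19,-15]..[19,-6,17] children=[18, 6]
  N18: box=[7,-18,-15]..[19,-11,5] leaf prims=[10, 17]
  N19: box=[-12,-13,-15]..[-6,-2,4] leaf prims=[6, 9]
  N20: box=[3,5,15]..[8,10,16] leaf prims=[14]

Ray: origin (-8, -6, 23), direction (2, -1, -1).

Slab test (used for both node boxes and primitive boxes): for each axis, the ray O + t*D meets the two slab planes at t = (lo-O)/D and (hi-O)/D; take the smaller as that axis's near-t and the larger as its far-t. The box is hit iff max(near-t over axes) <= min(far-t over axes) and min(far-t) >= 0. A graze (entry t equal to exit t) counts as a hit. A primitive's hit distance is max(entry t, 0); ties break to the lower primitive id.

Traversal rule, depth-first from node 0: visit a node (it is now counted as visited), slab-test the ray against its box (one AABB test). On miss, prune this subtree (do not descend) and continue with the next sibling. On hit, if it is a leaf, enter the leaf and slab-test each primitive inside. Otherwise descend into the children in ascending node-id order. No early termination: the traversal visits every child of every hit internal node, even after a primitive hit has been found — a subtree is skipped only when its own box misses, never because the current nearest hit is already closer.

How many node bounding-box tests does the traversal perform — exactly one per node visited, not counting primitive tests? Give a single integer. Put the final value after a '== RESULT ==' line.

Trace the traversal:
N0 x:[-4,27/2] y:[-27,13] z:[2,41] -> hit [2,13], descend [1, 3]
  N1 x:[-4,27/2] y:[-4,13] z:[6,41] -> hit [6,13], descend [11, 17]
    N11 x:[-4,1] y:[-4,12] z:[19,41] -> miss, prune
    N17 x:[2,27/2] y:[0,13] z:[6,38] -> hit [6,13], descend [6, 18]
      N6 x:[2,21/2] y:[0,13] z:[6,12] -> hit [6,21/2], descend [9, 15]
        N9 x:[2,9/2] y:[8,12] z:[9,10] -> miss, prune
        N15 x:[7,21/2] y:[0,13] z:[6,12] -> hit [7,21/2] leaf, test {P1(miss), P7@t=10}
      N18 x:[15/2,27/2] y:[5,12] z:[18,38] -> miss, prune
  N3 x:[-1,11] y:[-27,-6] z:[2,41] -> miss, prune

Summary -> nodes [0, 1, 11, 17, 6, 9, 15, 18, 3]; box-tests=9; leaf-entries=1; first=P7

== RESULT ==
9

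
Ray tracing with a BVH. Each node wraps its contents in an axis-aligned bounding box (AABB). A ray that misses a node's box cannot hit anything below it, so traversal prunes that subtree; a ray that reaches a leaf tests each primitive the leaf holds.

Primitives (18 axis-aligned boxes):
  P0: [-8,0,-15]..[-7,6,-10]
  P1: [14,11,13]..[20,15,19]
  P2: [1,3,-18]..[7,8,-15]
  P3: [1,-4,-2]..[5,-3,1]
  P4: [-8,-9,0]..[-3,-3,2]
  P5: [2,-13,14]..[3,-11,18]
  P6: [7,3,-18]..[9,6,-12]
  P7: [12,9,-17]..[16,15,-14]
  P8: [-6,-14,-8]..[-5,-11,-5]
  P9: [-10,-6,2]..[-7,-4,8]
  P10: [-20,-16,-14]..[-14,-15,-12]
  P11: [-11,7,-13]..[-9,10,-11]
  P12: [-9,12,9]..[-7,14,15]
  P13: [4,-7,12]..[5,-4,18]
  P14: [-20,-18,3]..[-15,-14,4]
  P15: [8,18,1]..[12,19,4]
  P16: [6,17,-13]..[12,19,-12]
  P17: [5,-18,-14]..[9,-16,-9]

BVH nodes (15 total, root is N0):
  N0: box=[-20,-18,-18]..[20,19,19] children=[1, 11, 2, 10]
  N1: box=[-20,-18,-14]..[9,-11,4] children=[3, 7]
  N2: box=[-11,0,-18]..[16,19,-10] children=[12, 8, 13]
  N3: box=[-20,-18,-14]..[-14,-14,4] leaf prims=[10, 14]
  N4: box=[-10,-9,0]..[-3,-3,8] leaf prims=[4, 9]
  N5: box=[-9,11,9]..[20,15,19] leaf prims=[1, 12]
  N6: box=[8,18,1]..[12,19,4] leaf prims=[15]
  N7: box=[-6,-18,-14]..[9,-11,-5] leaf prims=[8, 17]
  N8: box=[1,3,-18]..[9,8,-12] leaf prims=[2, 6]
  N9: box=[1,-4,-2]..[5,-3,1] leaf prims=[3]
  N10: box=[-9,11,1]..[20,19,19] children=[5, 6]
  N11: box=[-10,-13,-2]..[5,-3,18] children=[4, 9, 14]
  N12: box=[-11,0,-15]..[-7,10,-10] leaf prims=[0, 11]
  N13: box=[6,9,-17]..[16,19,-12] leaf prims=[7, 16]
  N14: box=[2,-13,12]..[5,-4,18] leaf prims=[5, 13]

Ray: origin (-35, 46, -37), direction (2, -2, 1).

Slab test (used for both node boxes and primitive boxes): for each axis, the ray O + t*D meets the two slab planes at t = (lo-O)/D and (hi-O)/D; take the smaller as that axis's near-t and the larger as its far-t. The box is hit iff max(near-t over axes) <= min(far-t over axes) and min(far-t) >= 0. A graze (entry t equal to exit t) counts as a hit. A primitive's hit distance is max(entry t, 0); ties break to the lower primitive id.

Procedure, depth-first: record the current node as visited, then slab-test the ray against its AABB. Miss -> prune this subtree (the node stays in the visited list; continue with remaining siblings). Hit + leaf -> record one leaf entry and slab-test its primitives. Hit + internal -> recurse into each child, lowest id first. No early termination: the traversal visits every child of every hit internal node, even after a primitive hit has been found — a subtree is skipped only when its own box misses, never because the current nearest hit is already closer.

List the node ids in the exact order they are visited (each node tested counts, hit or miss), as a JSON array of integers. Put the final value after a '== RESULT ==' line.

Traverse from the root:
N0 x:[15/2,55/2] y:[27/2,32] z:[19,56] -> hit [19,55/2], descend [1, 2, 10, 11]
  N1 x:[15/2,22] y:[57/2,32] z:[23,41] -> miss, prune
  N2 x:[12,51/2] y:[27/2,23] z:[19,27] -> hit [19,23], descend [8, 12, 13]
    N8 x:[18,22] y:[19,43/2] z:[19,25] -> hit [19,43/2] leaf, test {P2@t=19, P6@t=21}
    N12 x:[12,14] y:[18,23] z:[22,27] -> miss, prune
    N13 x:[41/2,51/2] y:[27/2,37/2] z:[20,25] -> miss, prune
  N10 x:[13,55/2] y:[27/2,35/2] z:[38,56] -> miss, prune
  N11 x:[25/2,20] y:[49/2,59/2] z:[35,55] -> miss, prune

Visited [0, 1, 2, 8, 12, 13, 10, 11]. Tests: 8 box, 1 leaf. Nearest: P2.

== RESULT ==
[0, 1, 2, 8, 12, 13, 10, 11]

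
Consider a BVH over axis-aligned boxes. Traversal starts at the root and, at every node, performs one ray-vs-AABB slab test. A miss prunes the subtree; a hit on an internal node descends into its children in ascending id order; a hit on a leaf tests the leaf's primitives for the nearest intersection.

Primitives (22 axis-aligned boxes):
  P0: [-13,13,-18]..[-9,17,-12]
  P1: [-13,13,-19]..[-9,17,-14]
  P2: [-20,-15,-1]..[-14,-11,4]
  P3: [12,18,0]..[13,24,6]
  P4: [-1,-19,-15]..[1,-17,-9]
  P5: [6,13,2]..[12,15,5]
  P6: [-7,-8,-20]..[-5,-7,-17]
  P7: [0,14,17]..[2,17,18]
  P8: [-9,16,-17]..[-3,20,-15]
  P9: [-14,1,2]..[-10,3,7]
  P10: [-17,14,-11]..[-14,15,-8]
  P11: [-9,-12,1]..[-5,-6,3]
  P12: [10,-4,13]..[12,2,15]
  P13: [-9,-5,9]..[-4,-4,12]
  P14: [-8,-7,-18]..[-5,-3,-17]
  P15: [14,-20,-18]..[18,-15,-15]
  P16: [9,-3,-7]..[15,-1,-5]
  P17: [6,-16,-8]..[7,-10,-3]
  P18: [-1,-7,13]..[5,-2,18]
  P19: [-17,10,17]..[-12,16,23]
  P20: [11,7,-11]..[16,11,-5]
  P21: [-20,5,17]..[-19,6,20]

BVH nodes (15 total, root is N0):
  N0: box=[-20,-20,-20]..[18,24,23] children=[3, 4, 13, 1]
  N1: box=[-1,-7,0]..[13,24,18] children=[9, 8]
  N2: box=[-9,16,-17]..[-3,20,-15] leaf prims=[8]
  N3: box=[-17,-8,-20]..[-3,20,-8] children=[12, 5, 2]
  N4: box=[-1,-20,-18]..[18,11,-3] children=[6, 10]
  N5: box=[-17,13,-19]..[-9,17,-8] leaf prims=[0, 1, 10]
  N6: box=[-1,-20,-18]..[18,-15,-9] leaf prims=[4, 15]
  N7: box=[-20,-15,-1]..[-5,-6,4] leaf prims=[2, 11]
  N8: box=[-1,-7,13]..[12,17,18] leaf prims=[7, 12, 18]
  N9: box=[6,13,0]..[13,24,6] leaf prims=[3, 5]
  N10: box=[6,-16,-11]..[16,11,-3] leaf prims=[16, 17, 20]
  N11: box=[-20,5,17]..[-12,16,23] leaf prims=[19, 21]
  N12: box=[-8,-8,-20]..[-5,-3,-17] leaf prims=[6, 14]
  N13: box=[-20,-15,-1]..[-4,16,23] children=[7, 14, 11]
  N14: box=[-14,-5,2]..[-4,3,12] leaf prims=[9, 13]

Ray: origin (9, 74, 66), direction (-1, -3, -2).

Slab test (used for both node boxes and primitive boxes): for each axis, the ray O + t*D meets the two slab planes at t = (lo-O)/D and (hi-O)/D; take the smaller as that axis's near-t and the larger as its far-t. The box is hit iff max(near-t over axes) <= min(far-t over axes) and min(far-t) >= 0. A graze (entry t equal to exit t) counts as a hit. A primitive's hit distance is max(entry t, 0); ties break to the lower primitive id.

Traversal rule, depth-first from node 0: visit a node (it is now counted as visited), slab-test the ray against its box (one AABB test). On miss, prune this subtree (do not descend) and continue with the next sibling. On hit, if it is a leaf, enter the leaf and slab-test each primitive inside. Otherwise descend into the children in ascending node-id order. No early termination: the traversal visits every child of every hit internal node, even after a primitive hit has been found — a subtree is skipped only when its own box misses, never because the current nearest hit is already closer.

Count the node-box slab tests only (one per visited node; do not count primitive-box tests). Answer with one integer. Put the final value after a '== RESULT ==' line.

Walk:
N0 x:[-9,29] y:[50/3,94/3] z:[43/2,43] -> hit [43/2,29], descend [1, 3, 4, 13]
  N1 x:[-4,10] y:[50/3,27] z:[24,33] -> miss, prune
  N3 x:[12,26] y:[18,82/3] z:[37,43] -> miss, prune
  N4 x:[-9,10] y:[21,94/3] z:[69/2,42] -> miss, prune
  N13 x:[13,29] y:[58/3,89/3] z:[43/2,67/2] -> hit [43/2,29], descend [7, 11, 14]
    N7 x:[14,29] y:[80/3,89/3] z:[31,67/2] -> miss, prune
    N11 x:[21,29] y:[58/3,23] z:[43/2,49/2] -> hit [43/2,23] leaf, test {P19(miss), P21(miss)}
    N14 x:[13,23] y:[71/3,79/3] z:[27,32] -> miss, prune

Summary -> nodes [0, 1, 3, 4, 13, 7, 11, 14]; box-tests=8; leaf-entries=1; first=miss

== RESULT ==
8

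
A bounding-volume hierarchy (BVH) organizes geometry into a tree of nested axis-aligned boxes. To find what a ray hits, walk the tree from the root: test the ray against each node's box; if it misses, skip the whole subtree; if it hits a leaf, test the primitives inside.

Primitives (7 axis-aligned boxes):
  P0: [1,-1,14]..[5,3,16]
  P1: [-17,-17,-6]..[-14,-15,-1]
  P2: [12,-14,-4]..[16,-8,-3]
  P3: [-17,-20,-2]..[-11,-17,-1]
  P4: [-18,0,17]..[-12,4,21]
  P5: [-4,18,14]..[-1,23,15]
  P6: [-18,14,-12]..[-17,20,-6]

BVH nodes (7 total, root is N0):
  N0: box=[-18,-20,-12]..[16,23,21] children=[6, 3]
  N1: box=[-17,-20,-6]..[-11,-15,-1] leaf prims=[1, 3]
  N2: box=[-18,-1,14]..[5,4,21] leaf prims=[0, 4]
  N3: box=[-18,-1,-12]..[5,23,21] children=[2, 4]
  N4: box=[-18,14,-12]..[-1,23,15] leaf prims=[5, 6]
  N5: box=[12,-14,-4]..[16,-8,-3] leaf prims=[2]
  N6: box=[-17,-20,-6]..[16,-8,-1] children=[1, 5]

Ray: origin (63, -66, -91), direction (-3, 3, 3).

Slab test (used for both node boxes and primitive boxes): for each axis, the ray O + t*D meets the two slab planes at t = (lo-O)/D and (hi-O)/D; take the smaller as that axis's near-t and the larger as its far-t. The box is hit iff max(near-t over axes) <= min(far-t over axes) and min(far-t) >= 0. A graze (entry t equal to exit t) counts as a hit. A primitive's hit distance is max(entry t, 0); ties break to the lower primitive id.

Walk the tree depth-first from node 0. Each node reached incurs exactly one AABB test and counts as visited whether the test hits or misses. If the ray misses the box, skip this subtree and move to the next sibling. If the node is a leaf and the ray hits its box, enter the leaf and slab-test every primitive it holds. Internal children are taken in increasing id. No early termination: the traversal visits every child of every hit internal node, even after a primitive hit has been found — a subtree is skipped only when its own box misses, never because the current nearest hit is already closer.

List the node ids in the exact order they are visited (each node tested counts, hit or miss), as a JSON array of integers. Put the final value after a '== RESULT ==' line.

Traverse from the root:
N0 x:[47/3,27] y:[46/3,89/3] z:[79/3,112/3] -> hit [79/3,27], descend [3, 6]
  N3 x:[58/3,27] y:[65/3,89/3] z:[79/3,112/3] -> hit [79/3,27], descend [2, 4]
    N2 x:[58/3,27] y:[65/3,70/3] z:[35,112/3] -> miss, prune
    N4 x:[64/3,27] y:[80/3,89/3] z:[79/3,106/3] -> hit [80/3,27] leaf, test {P5(miss), P6@t=80/3}
  N6 x:[47/3,80/3] y:[46/3,58/3] z:[85/3,30] -> miss, prune

5 AABB tests over nodes [0, 3, 2, 4, 6]; 1 leaf entered; closest P6.

== RESULT ==
[0, 3, 2, 4, 6]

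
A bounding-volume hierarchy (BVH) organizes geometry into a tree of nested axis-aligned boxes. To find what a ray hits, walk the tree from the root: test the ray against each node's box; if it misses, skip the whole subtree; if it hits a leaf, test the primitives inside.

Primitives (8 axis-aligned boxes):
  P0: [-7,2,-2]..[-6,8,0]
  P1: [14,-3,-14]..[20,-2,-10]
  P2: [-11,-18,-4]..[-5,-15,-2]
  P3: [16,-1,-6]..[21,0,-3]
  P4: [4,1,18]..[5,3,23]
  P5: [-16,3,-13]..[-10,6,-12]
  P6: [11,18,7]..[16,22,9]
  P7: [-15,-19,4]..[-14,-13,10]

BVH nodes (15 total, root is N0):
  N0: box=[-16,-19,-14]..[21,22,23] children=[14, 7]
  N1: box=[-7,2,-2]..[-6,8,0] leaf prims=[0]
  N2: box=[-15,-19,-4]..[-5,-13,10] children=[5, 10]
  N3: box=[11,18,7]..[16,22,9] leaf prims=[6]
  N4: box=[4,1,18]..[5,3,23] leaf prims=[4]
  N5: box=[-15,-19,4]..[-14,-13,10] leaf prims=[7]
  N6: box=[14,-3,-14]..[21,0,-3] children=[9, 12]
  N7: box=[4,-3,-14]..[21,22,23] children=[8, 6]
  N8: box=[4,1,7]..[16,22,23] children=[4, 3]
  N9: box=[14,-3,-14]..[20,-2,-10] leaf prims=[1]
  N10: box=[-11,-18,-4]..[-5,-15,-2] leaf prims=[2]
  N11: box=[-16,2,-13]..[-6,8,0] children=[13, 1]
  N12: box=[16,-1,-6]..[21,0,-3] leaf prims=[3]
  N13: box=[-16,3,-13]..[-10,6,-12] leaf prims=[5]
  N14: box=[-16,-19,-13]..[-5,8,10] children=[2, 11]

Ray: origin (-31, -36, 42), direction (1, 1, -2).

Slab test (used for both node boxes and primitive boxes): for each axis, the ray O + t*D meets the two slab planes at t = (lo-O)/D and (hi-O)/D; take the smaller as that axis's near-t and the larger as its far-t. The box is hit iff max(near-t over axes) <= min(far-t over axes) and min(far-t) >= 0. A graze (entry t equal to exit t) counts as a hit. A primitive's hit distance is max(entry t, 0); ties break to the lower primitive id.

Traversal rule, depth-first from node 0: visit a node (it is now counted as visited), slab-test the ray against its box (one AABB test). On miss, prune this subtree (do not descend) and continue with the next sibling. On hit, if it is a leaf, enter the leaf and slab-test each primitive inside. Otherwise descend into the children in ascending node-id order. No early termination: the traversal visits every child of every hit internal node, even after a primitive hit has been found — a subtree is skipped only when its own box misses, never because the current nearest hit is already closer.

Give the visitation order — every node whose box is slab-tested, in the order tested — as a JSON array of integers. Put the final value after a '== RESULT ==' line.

Traverse from the root:
N0 x:[15,52] y:[17,58] z:[19/2,28] -> hit [17,28], descend [7, 14]
  N7 x:[35,52] y:[33,58] z:[19/2,28] -> miss, prune
  N14 x:[15,26] y:[17,44] z:[16,55/2] -> hit [17,26], descend [2, 11]
    N2 x:[16,26] y:[17,23] z:[16,23] -> hit [17,23], descend [5, 10]
      N5 x:[16,17] y:[17,23] z:[16,19] -> hit [17,17] leaf, test {P7@t=17}
      N10 x:[20,26] y:[18,21] z:[22,23] -> miss, prune
    N11 x:[15,25] y:[38,44] z:[21,55/2] -> miss, prune

Visited [0, 7, 14, 2, 5, 10, 11]. Tests: 7 box, 1 leaf. Nearest: P7.

== RESULT ==
[0, 7, 14, 2, 5, 10, 11]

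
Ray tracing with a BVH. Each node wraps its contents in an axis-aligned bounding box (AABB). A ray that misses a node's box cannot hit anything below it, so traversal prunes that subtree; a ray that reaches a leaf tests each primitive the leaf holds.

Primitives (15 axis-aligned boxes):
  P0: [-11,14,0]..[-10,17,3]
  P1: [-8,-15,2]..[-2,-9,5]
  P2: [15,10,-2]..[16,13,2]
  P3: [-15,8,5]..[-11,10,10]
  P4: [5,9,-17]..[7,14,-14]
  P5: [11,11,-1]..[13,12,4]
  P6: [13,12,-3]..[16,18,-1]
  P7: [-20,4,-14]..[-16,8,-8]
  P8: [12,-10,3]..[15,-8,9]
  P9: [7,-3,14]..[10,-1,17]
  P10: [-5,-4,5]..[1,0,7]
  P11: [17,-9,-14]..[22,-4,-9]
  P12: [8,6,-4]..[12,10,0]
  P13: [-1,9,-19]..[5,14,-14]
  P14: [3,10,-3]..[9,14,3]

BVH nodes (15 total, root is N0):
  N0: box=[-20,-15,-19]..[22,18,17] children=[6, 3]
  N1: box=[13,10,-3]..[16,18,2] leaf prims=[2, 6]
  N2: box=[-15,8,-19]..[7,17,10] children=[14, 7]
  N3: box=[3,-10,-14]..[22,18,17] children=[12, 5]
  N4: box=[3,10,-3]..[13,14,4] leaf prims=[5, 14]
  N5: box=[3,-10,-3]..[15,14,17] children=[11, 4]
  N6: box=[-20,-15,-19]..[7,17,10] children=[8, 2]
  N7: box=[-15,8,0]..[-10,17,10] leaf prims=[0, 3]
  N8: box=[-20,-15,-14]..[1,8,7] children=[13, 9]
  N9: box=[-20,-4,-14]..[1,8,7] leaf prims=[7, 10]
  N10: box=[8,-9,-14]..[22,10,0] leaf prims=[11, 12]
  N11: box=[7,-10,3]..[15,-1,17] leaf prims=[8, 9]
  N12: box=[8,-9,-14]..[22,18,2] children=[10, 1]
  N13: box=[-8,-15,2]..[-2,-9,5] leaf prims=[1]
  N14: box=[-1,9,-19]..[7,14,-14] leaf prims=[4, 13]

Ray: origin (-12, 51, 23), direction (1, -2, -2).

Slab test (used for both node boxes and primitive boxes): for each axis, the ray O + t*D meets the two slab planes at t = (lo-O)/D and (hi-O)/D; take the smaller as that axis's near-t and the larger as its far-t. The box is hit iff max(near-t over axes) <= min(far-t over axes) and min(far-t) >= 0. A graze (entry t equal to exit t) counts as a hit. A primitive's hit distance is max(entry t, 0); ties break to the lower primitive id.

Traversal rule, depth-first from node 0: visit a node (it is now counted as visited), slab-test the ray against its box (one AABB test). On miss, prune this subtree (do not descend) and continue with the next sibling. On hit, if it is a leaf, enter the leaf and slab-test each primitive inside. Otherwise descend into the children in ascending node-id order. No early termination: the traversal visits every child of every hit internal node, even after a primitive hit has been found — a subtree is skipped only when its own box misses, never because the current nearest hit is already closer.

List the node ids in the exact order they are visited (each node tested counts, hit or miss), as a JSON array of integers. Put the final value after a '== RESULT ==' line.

Traverse from the root:
N0 x:[-8,34] y:[33/2,33] z:[3,21] -> hit [33/2,21], descend [3, 6]
  N3 x:[15,34] y:[33/2,61/2] z:[3,37/2] -> hit [33/2,37/2], descend [5, 12]
    N5 x:[15,27] y:[37/2,61/2] z:[3,13] -> miss, prune
    N12 x:[20,34] y:[33/2,30] z:[21/2,37/2] -> miss, prune
  N6 x:[-8,19] y:[17,33] z:[13/2,21] -> hit [17,19], descend [2, 8]
    N2 x:[-3,19] y:[17,43/2] z:[13/2,21] -> hit [17,19], descend [7, 14]
      N7 x:[-3,2] y:[17,43/2] z:[13/2,23/2] -> miss, prune
      N14 x:[11,19] y:[37/2,21] z:[37/2,21] -> hit [37/2,19] leaf, test {P4@t=37/2, P13(miss)}
    N8 x:[-8,13] y:[43/2,33] z:[8,37/2] -> miss, prune

order=[0, 3, 5, 12, 6, 2, 7, 14, 8]  |boxes|=9  |leaves|=1  hit=P4

== RESULT ==
[0, 3, 5, 12, 6, 2, 7, 14, 8]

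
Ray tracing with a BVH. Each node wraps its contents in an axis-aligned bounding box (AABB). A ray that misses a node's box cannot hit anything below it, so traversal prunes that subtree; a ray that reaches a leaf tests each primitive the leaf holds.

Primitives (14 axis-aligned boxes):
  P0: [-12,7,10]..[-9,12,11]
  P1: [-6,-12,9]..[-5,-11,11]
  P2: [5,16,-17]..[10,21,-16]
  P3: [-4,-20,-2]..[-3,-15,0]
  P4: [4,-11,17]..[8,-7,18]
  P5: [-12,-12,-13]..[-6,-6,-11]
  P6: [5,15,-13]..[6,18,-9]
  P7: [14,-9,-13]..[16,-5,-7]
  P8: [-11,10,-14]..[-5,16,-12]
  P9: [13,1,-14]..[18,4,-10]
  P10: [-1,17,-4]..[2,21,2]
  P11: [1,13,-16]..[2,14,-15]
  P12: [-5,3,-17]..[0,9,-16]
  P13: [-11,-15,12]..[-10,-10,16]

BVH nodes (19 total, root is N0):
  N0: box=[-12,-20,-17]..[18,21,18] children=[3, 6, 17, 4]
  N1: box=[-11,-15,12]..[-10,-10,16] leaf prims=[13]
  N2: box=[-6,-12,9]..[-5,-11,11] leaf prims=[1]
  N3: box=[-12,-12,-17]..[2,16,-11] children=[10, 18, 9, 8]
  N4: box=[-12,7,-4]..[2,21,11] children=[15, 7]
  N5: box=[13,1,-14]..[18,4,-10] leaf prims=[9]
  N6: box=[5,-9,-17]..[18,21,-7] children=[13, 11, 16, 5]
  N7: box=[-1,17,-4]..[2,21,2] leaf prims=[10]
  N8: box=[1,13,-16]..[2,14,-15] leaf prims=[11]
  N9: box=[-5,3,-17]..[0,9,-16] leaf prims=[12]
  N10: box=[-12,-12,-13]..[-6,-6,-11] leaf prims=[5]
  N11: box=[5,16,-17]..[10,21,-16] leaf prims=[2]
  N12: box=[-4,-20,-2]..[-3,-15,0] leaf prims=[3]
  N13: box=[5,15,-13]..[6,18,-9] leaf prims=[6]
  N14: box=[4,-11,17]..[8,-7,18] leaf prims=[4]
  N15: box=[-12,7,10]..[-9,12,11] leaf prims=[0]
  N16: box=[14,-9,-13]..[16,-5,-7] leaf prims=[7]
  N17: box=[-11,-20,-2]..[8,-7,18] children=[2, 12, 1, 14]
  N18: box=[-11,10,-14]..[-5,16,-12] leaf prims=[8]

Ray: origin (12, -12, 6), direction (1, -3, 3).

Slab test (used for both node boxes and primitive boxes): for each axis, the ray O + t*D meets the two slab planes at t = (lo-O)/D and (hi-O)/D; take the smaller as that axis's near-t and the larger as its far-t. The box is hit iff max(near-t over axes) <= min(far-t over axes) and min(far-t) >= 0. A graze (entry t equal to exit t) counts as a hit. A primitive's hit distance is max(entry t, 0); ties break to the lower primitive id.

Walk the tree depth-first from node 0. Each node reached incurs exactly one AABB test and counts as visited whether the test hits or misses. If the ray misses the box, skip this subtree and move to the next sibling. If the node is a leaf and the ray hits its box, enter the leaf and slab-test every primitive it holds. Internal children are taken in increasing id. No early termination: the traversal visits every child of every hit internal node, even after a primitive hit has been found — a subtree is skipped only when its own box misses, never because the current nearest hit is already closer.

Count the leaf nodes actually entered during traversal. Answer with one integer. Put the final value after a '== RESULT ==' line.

Trace the traversal:
N0 x:[-24,6] y:[-11,8/3] z:[-23/3,4] -> hit [-23/3,8/3], descend [3, 4, 6, 17]
  N3 x:[-24,-10] y:[-28/3,0] z:[-23/3,-17/3] -> miss, prune
  N4 x:[-24,-10] y:[-11,-19/3] z:[-10/3,5/3] -> miss, prune
  N6 x:[-7,6] y:[-11,-1] z:[-23/3,-13/3] -> miss, prune
  N17 x:[-23,-4] y:[-5/3,8/3] z:[-8/3,4] -> miss, prune

order=[0, 3, 4, 6, 17]  |boxes|=5  |leaves|=0  hit=miss

== RESULT ==
0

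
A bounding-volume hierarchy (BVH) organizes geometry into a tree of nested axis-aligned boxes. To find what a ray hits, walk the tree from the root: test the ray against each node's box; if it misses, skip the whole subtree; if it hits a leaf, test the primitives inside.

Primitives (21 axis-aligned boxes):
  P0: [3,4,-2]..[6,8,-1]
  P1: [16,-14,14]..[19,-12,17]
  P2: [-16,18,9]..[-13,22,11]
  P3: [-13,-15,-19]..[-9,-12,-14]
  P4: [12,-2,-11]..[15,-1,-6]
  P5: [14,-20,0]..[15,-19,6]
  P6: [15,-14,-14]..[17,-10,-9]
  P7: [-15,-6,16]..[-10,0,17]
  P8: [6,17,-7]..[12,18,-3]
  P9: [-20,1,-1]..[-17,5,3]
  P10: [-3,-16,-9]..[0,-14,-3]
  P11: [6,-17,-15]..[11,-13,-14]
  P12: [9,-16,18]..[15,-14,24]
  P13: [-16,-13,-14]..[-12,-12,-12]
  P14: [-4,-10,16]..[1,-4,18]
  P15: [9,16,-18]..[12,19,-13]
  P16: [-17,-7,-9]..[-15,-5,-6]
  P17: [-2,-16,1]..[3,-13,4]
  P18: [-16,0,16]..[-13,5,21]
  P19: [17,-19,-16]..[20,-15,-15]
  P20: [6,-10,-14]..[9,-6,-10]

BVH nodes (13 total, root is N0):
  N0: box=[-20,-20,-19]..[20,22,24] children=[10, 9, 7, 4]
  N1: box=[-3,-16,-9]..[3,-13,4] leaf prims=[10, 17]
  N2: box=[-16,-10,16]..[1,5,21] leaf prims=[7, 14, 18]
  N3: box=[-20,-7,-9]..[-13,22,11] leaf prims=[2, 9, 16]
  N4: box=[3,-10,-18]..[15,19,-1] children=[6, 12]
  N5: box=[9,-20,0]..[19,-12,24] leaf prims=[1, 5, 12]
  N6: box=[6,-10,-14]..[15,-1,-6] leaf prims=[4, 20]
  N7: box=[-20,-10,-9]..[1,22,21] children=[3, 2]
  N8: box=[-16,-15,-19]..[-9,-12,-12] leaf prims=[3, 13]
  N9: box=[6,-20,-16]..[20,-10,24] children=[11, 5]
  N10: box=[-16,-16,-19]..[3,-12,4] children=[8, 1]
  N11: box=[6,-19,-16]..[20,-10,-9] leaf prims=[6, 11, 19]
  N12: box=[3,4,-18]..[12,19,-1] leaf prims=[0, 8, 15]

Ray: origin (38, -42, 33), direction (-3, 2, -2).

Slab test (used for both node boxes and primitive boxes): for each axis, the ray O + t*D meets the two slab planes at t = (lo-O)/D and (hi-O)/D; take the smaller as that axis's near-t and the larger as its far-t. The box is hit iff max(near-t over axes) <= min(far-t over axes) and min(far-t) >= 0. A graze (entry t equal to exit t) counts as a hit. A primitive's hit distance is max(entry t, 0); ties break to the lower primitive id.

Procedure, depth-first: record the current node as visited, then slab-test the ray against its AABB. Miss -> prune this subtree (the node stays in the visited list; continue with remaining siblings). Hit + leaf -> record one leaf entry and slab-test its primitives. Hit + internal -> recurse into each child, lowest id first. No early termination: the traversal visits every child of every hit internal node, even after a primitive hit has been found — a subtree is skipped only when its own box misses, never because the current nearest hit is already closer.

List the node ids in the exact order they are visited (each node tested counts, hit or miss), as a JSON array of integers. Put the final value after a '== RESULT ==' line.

Trace the traversal:
N0 x:[6,58/3] y:[11,32] z:[9/2,26] -> hit [11,58/3], descend [4, 7, 9, 10]
  N4 x:[23/3,35/3] y:[16,61/2] z:[17,51/2] -> miss, prune
  N7 x:[37/3,58/3] y:[16,32] z:[6,21] -> hit [16,58/3], descend [2, 3]
    N2 x:[37/3,18] y:[16,47/2] z:[6,17/2] -> miss, prune
    N3 x:[17,58/3] y:[35/2,32] z:[11,21] -> hit [35/2,58/3] leaf, test {P2(miss), P9(miss), P16(miss)}
  N9 x:[6,32/3] y:[11,16] z:[9/2,49/2] -> miss, prune
  N10 x:[35/3,18] y:[13,15] z:[29/2,26] -> hit [29/2,15], descend [1, 8]
    N1 x:[35/3,41/3] y:[13,29/2] z:[29/2,21] -> miss, prune
    N8 x:[47/3,18] y:[27/2,15] z:[45/2,26] -> miss, prune

order=[0, 4, 7, 2, 3, 9, 10, 1, 8]  |boxes|=9  |leaves|=1  hit=miss

== RESULT ==
[0, 4, 7, 2, 3, 9, 10, 1, 8]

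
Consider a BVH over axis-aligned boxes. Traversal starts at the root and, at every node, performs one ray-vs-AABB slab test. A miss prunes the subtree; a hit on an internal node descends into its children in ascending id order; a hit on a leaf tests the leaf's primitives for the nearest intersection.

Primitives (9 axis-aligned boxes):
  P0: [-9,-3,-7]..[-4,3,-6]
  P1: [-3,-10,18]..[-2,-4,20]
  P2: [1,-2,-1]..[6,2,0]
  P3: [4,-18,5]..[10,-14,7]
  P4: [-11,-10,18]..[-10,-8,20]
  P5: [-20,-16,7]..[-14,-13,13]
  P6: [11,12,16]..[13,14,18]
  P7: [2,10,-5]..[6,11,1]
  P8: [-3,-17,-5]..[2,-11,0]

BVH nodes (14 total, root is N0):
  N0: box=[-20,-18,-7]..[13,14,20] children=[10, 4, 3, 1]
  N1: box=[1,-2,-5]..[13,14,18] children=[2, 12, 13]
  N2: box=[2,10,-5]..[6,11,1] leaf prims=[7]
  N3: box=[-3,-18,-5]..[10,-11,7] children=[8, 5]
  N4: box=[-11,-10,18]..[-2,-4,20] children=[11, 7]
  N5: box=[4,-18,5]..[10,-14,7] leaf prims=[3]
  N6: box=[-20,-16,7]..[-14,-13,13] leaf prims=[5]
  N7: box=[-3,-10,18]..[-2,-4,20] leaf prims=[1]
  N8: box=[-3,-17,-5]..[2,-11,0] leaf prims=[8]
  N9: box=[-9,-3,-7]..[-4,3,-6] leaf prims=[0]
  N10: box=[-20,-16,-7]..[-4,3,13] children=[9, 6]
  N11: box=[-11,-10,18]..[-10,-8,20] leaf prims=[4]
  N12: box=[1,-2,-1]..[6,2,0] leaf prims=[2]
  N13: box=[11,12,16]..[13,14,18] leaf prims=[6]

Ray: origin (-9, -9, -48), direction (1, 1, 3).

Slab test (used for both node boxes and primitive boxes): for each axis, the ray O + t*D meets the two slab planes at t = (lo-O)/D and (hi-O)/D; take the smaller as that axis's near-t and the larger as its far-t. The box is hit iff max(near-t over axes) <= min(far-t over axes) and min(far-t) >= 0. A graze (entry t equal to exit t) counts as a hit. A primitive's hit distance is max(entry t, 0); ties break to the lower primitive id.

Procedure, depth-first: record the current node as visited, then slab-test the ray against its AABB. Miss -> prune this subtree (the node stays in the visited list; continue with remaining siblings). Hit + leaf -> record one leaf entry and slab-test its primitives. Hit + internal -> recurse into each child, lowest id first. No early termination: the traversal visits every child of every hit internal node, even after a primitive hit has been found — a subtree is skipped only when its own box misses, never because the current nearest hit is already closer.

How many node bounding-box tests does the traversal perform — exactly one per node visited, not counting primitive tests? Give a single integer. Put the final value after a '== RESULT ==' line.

Walk:
N0 x:[-11,22] y:[-9,23] z:[41/3,68/3] -> hit [41/3,22], descend [1, 3, 4, 10]
  N1 x:[10,22] y:[7,23] z:[43/3,22] -> hit [43/3,22], descend [2, 12, 13]
    N2 x:[11,15] y:[19,20] z:[43/3,49/3] -> miss, prune
    N12 x:[10,15] y:[7,11] z:[47/3,16] -> miss, prune
    N13 x:[20,22] y:[21,23] z:[64/3,22] -> hit [64/3,22] leaf, test {P6@t=64/3}
  N3 x:[6,19] y:[-9,-2] z:[43/3,55/3] -> miss, prune
  N4 x:[-2,7] y:[-1,5] z:[22,68/3] -> miss, prune
  N10 x:[-11,5] y:[-7,12] z:[41/3,61/3] -> miss, prune

Visited [0, 1, 2, 12, 13, 3, 4, 10]. Tests: 8 box, 1 leaf. Nearest: P6.

== RESULT ==
8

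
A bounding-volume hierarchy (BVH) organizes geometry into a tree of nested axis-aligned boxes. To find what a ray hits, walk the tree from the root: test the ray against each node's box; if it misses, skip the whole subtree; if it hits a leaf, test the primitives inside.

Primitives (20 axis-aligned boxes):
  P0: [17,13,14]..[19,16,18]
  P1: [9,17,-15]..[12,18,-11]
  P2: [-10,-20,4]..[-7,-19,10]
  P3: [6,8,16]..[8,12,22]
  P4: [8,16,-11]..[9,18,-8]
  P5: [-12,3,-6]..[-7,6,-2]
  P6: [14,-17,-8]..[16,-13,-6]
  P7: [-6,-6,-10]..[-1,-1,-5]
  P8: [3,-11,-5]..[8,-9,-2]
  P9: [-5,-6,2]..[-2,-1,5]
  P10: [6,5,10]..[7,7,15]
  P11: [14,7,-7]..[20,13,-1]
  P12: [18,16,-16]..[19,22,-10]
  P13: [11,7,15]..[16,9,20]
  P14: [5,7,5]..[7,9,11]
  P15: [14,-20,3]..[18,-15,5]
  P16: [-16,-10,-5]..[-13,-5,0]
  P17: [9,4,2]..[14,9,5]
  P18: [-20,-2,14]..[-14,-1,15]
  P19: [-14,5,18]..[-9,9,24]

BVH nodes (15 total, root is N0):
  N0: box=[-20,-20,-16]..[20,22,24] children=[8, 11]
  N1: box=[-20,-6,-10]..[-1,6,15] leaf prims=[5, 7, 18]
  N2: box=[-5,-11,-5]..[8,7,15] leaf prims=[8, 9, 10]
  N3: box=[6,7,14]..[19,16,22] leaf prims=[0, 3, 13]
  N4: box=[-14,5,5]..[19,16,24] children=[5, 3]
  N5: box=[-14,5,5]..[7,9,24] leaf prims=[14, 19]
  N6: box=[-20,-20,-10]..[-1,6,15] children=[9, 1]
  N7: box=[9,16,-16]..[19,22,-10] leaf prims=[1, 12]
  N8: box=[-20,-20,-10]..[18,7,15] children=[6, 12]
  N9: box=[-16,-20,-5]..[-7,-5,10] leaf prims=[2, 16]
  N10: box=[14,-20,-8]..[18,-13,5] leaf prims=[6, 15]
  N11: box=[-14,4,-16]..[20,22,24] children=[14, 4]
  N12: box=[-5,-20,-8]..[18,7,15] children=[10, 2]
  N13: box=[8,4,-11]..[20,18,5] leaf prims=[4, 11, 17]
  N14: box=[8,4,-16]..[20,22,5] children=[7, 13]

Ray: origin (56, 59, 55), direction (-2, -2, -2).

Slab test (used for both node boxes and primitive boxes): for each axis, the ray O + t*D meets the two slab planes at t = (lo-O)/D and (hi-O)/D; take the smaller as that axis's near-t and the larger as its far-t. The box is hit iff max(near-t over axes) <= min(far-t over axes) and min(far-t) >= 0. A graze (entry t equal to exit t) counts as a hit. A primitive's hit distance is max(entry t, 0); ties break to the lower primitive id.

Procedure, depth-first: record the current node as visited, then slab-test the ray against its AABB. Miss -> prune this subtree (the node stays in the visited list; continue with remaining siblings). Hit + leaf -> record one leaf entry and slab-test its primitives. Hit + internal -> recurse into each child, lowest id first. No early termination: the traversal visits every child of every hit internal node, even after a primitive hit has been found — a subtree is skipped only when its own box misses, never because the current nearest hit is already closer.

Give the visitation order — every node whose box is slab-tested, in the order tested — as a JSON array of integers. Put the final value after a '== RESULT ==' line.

Walk:
N0 x:[18,38] y:[37/2,79/2] z:[31/2,71/2] -> hit [37/2,71/2], descend [8, 11]
  N8 x:[19,38] y:[26,79/2] z:[20,65/2] -> hit [26,65/2], descend [6, 12]
    N6 x:[57/2,38] y:[53/2,79/2] z:[20,65/2] -> hit [57/2,65/2], descend [1, 9]
      N1 x:[57/2,38] y:[53/2,65/2] z:[20,65/2] -> hit [57/2,65/2] leaf, test {P5(miss), P7@t=30, P18(miss)}
      N9 x:[63/2,36] y:[32,79/2] z:[45/2,30] -> miss, prune
    N12 x:[19,61/2] y:[26,79/2] z:[20,63/2] -> hit [26,61/2], descend [2, 10]
      N2 x:[24,61/2] y:[26,35] z:[20,30] -> hit [26,30] leaf, test {P8(miss), P9(miss), P10(miss)}
      N10 x:[19,21] y:[36,79/2] z:[25,63/2] -> miss, prune
  N11 x:[18,35] y:[37/2,55/2] z:[31/2,71/2] -> hit [37/2,55/2], descend [4, 14]
    N4 x:[37/2,35] y:[43/2,27] z:[31/2,25] -> hit [43/2,25], descend [3, 5]
      N3 x:[37/2,25] y:[43/2,26] z:[33/2,41/2] -> miss, prune
      N5 x:[49/2,35] y:[25,27] z:[31/2,25] -> hit [25,25] leaf, test {P14@t=25, P19(miss)}
    N14 x:[18,24] y:[37/2,55/2] z:[25,71/2] -> miss, prune

Summary -> nodes [0, 8, 6, 1, 9, 12, 2, 10, 11, 4, 3, 5, 14]; box-tests=13; leaf-entries=3; first=P14

== RESULT ==
[0, 8, 6, 1, 9, 12, 2, 10, 11, 4, 3, 5, 14]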